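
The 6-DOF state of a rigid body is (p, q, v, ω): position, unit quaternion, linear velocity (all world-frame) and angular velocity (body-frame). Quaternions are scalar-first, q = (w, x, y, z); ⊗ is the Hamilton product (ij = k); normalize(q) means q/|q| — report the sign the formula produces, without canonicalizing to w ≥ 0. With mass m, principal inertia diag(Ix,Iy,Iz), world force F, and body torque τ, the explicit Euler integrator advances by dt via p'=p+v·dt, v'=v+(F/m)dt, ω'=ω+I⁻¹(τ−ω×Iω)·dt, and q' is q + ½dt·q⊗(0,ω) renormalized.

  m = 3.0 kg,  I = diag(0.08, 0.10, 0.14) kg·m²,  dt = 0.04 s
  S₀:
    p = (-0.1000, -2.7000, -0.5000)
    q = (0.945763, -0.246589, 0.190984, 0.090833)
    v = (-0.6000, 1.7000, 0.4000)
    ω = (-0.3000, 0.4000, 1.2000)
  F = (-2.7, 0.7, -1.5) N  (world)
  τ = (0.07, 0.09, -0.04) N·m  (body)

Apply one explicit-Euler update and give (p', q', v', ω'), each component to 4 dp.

p' = (-0.1240, -2.6320, -0.4840)
q' = (0.9403, -0.2483, 0.2039, 0.1127)
v' = (-0.6360, 1.7093, 0.3800)
ω' = (-0.2746, 0.4274, 1.1893)

new position p' = (-0.1240, -2.6320, -0.4840)
v' = v + a·dt = (-0.6360, 1.7093, 0.3800)
precession coupling ω×(Iω) = (0.0192, 0.0216, -0.0024)
α = I⁻¹(τ − ω×Iω) = (0.6350, 0.6840, -0.2686)
ω' = ω + α·dt = (-0.2746, 0.4274, 1.1893)
Hamilton product q⊗(0,ω) = (-0.2593699, -0.0908813, 0.6469621, 1.0935752)
q' = normalize(q + ½dt·q⊗(0,ω)) = (0.9403, -0.2483, 0.2039, 0.1127)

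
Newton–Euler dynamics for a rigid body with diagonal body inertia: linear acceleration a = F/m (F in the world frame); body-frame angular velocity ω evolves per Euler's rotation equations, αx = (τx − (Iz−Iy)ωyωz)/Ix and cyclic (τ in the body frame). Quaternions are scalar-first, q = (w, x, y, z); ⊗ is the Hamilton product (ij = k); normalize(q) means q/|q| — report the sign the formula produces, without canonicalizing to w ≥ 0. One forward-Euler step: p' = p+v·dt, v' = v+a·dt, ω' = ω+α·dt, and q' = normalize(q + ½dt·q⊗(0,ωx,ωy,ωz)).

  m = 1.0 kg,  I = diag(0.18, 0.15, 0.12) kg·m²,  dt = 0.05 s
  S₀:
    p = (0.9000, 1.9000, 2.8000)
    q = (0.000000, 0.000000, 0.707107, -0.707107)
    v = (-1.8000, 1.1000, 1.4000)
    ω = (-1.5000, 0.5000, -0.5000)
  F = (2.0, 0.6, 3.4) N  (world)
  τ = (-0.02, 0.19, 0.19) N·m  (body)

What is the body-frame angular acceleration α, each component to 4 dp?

α = (-0.1528, 0.9667, 1.3958)

precession coupling ω×(Iω) = (0.0075, 0.0450, 0.0225)
(τ − ω×Iω)/I = (-0.1528, 0.9667, 1.3958)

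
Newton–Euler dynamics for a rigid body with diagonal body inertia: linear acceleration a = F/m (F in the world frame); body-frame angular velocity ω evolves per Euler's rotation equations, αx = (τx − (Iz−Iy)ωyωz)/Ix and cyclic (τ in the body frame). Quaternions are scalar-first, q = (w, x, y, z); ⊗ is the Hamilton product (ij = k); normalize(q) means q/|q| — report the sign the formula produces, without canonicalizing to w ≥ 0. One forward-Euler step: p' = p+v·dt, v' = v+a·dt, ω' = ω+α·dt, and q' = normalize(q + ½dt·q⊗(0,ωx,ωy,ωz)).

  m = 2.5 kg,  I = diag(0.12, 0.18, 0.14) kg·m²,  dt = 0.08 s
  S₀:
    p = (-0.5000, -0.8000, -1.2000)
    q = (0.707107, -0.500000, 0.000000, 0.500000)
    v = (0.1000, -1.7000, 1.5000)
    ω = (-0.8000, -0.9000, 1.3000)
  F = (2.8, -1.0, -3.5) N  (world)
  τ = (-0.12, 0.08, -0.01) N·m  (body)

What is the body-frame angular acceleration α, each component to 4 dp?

α = (-1.3900, 0.3289, -0.3800)

ω×(Iω) gyroscopic = (0.0468, 0.0208, 0.0432)
(τ − ω×Iω)/I = (-1.3900, 0.3289, -0.3800)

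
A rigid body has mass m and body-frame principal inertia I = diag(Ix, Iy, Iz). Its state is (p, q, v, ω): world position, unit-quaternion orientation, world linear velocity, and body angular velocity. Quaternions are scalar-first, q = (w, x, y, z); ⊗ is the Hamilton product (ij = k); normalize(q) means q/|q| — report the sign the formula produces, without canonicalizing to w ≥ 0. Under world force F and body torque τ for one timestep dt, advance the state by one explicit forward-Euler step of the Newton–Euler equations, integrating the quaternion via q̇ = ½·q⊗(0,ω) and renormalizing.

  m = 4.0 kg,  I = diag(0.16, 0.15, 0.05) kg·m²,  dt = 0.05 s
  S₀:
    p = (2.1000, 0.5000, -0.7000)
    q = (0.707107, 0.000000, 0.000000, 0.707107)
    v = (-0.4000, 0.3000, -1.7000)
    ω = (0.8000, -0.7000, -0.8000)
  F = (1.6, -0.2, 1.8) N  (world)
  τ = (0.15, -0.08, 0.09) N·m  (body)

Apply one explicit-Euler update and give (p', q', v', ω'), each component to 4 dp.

p' = (2.0800, 0.5150, -0.7850)
q' = (0.7209, 0.0265, 0.0018, 0.6926)
v' = (-0.3800, 0.2975, -1.6775)
ω' = (0.8644, -0.7032, -0.7156)

linear accel F/m = (0.4000, -0.0500, 0.4500)
new position p' = (2.0800, 0.5150, -0.7850)
new velocity v' = (-0.3800, 0.2975, -1.6775)
precession coupling ω×(Iω) = (-0.0560, -0.0704, 0.0056)
(τ − ω×Iω)/I = (1.2875, -0.0640, 1.6880)
ω + α·dt = (0.8644, -0.7032, -0.7156)
Hamilton product q⊗(0,ω) = (0.5656856, 1.0606605, 0.0707107, -0.5656856)
q' = normalize(q + ½dt·q⊗(0,ω)) = (0.7209, 0.0265, 0.0018, 0.6926)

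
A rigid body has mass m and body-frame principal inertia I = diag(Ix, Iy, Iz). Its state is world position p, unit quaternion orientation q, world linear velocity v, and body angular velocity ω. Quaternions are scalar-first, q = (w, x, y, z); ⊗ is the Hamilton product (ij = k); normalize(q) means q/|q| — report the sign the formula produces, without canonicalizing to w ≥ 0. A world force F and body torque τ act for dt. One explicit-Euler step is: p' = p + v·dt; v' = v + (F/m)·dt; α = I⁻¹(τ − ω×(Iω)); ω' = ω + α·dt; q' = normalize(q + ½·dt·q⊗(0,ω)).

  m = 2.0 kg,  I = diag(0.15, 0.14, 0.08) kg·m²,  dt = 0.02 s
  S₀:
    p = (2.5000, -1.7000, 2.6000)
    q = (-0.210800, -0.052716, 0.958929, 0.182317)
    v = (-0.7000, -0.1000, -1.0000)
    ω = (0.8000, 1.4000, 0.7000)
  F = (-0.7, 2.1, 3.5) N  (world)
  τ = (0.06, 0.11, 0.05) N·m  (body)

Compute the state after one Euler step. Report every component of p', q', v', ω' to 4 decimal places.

linear accel F/m = (-0.3500, 1.0500, 1.7500)
p + v·dt = (2.4860, -1.7020, 2.5800)
new velocity v' = (-0.7070, -0.0790, -0.9650)
ω×(Iω) gyroscopic = (-0.0588, 0.0392, -0.0112)
(τ − ω×Iω)/I = (0.7920, 0.5057, 0.7650)
new body rate ω' = (0.8158, 1.4101, 0.7153)
Hamilton product q⊗(0,ω) = (-1.4279497, 0.2473665, -0.1123652, -0.9885056)
q' = normalize(q + ½dt·q⊗(0,ω)) = (-0.2250, -0.0502, 0.9577, 0.1724)

p' = (2.4860, -1.7020, 2.5800)
q' = (-0.2250, -0.0502, 0.9577, 0.1724)
v' = (-0.7070, -0.0790, -0.9650)
ω' = (0.8158, 1.4101, 0.7153)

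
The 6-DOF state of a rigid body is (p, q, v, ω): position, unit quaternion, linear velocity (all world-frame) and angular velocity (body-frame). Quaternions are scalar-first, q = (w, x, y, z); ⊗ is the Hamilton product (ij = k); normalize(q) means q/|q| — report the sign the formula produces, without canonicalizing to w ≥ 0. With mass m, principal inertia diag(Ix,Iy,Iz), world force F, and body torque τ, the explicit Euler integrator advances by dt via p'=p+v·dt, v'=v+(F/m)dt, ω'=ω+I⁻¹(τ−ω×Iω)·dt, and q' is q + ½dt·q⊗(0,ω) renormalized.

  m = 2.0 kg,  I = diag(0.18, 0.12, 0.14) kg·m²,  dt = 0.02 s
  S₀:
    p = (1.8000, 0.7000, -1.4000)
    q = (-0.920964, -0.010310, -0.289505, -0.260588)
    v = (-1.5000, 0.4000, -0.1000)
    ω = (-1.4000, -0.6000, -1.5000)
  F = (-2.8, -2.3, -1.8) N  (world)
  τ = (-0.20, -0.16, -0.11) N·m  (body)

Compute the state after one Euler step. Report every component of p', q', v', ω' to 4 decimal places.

precession coupling ω×(Iω) = (0.0180, 0.0840, -0.0504)
α = I⁻¹(τ − ω×Iω) = (-1.2111, -2.0333, -0.4257)
ω' = ω + α·dt = (-1.4242, -0.6407, -1.5085)
q⊗(0,ω) = (-0.5790190, 1.5672543, 0.9019366, 0.9823250)
q' = normalize(q + ½dt·q⊗(0,ω)) = (-0.9265, 0.0054, -0.2804, -0.2507)
a = F/m = (-1.4000, -1.1500, -0.9000)
p' = p + v·dt = (1.7700, 0.7080, -1.4020)
v' = v + a·dt = (-1.5280, 0.3770, -0.1180)

p' = (1.7700, 0.7080, -1.4020)
q' = (-0.9265, 0.0054, -0.2804, -0.2507)
v' = (-1.5280, 0.3770, -0.1180)
ω' = (-1.4242, -0.6407, -1.5085)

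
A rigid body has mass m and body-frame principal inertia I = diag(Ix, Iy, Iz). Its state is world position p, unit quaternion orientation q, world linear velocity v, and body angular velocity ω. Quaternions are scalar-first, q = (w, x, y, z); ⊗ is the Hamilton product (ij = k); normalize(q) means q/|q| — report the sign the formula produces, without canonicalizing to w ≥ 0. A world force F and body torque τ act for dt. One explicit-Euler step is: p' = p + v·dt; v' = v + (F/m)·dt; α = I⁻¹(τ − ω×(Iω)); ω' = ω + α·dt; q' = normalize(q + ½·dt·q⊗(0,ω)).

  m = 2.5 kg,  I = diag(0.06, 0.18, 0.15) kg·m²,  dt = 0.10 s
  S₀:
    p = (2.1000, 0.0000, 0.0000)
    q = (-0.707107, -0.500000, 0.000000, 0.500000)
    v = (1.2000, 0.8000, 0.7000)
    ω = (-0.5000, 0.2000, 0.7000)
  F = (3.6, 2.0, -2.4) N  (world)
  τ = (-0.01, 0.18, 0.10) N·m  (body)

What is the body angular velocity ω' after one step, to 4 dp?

gyro term ω×Iω = (-0.0042, 0.0315, -0.0120)
(τ − ω×Iω)/I = (-0.0967, 0.8250, 0.7467)
ω + α·dt = (-0.5097, 0.2825, 0.7747)

ω' = (-0.5097, 0.2825, 0.7747)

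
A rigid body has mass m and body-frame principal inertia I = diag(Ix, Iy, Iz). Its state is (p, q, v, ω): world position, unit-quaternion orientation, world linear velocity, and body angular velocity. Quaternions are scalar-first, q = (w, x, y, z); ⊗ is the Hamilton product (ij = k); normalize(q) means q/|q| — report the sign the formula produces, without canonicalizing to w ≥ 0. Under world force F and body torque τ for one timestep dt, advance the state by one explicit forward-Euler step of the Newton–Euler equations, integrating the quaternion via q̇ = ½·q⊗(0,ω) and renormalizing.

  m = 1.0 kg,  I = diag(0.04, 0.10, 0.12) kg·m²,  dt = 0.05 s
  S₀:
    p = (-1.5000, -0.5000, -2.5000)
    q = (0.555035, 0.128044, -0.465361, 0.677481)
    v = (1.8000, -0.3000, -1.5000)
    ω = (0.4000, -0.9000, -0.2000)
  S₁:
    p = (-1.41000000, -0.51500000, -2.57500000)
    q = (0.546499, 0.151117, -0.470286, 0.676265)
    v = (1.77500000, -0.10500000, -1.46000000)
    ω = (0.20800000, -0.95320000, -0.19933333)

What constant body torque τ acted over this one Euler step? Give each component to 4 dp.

τ = (-0.1500, -0.1000, -0.0200)

rate change Δω = (-0.19200000, -0.05320000, 0.00066667)
applied torque τ = (-0.1500, -0.1000, -0.0200)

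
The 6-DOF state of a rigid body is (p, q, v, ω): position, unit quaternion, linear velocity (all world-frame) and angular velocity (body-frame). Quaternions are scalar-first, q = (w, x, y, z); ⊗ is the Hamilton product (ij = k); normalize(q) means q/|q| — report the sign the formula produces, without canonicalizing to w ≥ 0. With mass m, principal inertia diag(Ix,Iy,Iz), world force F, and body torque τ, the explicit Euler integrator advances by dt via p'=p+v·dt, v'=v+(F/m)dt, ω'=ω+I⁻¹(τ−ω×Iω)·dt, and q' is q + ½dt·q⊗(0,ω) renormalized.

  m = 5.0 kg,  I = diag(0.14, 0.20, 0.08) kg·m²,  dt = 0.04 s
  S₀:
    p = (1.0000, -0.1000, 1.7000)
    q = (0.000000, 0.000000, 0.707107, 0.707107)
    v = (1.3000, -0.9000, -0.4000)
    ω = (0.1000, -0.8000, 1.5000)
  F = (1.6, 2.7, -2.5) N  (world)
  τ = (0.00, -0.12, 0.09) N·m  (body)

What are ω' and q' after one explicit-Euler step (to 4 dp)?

ω' = (0.0589, -0.8258, 1.5474)
q' = (-0.0099, 0.0325, 0.7081, 0.7053)

ω×(Iω) gyroscopic = (0.1440, 0.0090, -0.0048)
angular accel α = (-1.0286, -0.6450, 1.1850)
new body rate ω' = (0.0589, -0.8258, 1.5474)
2q̇ = q⊗(0,ω) = (-0.4949749, 1.6263461, 0.0707107, -0.0707107)
q' = normalize(q + ½dt·q⊗(0,ω)) = (-0.0099, 0.0325, 0.7081, 0.7053)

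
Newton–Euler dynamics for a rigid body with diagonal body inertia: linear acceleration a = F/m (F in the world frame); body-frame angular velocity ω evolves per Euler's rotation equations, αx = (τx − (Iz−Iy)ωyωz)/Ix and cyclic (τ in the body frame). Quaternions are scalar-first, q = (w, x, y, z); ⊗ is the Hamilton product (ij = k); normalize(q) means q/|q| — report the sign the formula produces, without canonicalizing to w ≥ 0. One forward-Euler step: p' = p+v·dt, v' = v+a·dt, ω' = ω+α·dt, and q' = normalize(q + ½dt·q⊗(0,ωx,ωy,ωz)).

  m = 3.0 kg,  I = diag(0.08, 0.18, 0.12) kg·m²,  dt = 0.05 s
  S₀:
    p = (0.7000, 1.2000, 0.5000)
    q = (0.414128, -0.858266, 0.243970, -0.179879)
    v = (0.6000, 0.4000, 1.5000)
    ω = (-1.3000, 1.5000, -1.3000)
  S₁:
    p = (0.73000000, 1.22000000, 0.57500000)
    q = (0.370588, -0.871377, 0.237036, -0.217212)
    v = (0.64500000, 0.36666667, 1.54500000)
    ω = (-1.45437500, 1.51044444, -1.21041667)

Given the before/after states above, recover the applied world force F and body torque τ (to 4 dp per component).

Δω = ω₁−ω₀ = (-0.15437500, 0.01044444, 0.08958333)
I·α + gyro = (-0.1300, -0.0300, 0.0200)
v₁ − v₀ = (0.04500000, -0.03333333, 0.04500000)
applied force F = (2.7000, -2.0000, 2.7000)

F = (2.7000, -2.0000, 2.7000)
τ = (-0.1300, -0.0300, 0.0200)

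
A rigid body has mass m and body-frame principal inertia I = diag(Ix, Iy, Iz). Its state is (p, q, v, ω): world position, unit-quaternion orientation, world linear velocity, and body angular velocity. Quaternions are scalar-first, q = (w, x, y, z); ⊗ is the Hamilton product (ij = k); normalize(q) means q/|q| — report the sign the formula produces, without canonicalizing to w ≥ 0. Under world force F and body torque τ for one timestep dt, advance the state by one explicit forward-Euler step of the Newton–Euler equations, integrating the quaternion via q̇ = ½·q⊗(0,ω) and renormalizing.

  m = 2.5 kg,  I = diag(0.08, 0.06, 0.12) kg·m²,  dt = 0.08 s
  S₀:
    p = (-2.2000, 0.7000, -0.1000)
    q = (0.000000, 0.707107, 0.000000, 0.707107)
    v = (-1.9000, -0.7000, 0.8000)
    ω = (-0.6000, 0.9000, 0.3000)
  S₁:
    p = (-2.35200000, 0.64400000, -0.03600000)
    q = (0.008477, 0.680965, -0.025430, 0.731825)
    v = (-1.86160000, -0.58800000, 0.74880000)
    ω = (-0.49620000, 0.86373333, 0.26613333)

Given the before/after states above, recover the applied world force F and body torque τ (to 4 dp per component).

F = (1.2000, 3.5000, -1.6000)
τ = (0.1200, -0.0200, -0.0400)

v₁ − v₀ = (0.03840000, 0.11200000, -0.05120000)
m·(v₁−v₀)/dt = (1.2000, 3.5000, -1.6000)
Δω = ω₁−ω₀ = (0.10380000, -0.03626667, -0.03386667)
gyro term ω₀×Iω₀ = (0.0162, 0.0072, 0.0108)
τ = I·(Δω/dt) + ω₀×(Iω₀) = (0.1200, -0.0200, -0.0400)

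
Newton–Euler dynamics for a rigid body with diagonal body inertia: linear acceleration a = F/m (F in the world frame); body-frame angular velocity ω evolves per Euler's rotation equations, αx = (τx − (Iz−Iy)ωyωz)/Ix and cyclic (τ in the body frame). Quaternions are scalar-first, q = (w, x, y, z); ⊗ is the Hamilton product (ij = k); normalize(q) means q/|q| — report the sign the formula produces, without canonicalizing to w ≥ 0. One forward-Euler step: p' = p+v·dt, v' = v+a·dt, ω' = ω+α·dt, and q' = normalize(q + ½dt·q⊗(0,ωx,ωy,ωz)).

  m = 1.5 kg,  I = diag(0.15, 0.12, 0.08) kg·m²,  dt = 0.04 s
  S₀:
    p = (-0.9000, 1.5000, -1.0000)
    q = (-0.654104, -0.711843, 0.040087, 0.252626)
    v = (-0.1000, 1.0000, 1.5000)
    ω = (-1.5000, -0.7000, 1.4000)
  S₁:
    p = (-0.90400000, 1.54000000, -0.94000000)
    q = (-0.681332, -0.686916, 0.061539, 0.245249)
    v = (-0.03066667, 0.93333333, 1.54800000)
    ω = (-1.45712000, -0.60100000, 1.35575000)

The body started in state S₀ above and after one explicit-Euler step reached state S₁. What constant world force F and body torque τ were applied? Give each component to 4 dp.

F = (2.6000, -2.5000, 1.8000)
τ = (0.2000, 0.1500, -0.1200)

Δω = ω₁−ω₀ = (0.04288000, 0.09900000, -0.04425000)
I·α + gyro = (0.2000, 0.1500, -0.1200)
velocity change Δv = (0.06933333, -0.06666667, 0.04800000)
F = m·Δv/dt = (2.6000, -2.5000, 1.8000)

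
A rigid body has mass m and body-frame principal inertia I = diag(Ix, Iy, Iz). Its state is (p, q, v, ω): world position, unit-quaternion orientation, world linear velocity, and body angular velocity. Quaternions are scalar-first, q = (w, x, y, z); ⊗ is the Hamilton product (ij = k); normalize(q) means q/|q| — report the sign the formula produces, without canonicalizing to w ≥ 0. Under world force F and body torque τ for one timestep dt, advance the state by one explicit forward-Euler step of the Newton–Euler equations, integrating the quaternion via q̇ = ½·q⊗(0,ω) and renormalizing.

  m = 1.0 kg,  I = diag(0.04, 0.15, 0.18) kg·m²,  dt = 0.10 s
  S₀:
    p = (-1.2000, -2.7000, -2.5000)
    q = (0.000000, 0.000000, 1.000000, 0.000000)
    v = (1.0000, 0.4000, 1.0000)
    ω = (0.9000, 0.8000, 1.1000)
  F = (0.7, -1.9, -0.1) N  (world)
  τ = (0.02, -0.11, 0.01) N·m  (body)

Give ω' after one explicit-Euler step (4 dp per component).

precession coupling ω×(Iω) = (0.0264, -0.1386, 0.0792)
(τ − ω×Iω)/I = (-0.1600, 0.1907, -0.3844)
ω + α·dt = (0.8840, 0.8191, 1.0616)

ω' = (0.8840, 0.8191, 1.0616)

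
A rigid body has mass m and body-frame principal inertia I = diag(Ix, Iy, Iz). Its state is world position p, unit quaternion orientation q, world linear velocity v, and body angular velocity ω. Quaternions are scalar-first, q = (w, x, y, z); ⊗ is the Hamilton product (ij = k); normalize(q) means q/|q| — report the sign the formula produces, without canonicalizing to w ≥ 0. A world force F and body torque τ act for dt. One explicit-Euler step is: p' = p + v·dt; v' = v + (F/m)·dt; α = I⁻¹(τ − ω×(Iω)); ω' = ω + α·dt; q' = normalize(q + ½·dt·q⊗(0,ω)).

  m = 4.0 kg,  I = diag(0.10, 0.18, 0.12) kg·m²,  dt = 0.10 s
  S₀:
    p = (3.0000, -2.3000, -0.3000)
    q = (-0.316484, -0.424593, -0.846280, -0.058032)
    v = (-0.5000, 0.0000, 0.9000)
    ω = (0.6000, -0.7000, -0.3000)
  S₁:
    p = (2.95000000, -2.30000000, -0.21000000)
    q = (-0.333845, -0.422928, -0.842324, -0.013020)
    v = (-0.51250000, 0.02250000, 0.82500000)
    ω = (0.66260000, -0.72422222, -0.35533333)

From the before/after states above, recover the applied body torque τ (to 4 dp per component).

ω₁ − ω₀ = (0.06260000, -0.02422222, -0.05533333)
ω₀×(Iω₀) = (-0.0126, 0.0036, -0.0336)
I·α + gyro = (0.0500, -0.0400, -0.1000)

τ = (0.0500, -0.0400, -0.1000)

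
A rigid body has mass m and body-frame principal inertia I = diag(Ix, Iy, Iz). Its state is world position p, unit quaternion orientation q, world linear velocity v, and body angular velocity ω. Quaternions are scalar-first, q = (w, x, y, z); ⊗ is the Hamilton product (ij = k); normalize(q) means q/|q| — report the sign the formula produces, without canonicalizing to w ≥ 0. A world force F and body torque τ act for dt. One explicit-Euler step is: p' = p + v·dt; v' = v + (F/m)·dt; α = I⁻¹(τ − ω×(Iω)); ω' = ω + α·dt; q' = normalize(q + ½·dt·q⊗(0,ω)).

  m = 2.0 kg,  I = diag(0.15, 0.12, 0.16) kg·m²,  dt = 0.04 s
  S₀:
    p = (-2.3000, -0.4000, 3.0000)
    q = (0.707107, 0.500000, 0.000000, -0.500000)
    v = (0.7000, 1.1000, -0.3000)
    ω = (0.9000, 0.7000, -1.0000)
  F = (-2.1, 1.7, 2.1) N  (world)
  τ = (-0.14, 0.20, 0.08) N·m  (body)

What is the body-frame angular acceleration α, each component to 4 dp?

precession coupling ω×(Iω) = (-0.0280, 0.0090, -0.0189)
α = I⁻¹(τ − ω×Iω) = (-0.7467, 1.5917, 0.6181)

α = (-0.7467, 1.5917, 0.6181)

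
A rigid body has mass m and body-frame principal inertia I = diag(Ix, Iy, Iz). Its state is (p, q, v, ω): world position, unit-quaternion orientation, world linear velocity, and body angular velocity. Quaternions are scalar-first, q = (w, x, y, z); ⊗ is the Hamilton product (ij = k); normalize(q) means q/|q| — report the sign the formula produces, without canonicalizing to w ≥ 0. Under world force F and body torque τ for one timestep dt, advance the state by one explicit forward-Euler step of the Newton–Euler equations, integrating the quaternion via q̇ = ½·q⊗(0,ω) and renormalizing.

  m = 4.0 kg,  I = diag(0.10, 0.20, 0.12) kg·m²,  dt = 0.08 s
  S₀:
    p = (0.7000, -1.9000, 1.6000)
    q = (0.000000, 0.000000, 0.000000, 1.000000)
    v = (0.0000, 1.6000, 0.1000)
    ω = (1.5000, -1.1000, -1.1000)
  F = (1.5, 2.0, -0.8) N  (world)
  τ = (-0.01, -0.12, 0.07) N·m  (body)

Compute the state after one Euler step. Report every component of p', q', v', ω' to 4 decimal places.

p' = (0.7000, -1.7720, 1.6080)
q' = (0.0438, 0.0438, 0.0598, 0.9963)
v' = (0.0300, 1.6400, 0.0840)
ω' = (1.5694, -1.1612, -0.9433)

linear accel F/m = (0.3750, 0.5000, -0.2000)
new position p' = (0.7000, -1.7720, 1.6080)
new velocity v' = (0.0300, 1.6400, 0.0840)
α = I⁻¹(τ − ω×Iω) = (0.8680, -0.7650, 1.9583)
ω' = ω + α·dt = (1.5694, -1.1612, -0.9433)
2q̇ = q⊗(0,ω) = (1.1000000, 1.1000000, 1.5000000, 0.0000000)
updated quaternion q' = (0.0438, 0.0438, 0.0598, 0.9963)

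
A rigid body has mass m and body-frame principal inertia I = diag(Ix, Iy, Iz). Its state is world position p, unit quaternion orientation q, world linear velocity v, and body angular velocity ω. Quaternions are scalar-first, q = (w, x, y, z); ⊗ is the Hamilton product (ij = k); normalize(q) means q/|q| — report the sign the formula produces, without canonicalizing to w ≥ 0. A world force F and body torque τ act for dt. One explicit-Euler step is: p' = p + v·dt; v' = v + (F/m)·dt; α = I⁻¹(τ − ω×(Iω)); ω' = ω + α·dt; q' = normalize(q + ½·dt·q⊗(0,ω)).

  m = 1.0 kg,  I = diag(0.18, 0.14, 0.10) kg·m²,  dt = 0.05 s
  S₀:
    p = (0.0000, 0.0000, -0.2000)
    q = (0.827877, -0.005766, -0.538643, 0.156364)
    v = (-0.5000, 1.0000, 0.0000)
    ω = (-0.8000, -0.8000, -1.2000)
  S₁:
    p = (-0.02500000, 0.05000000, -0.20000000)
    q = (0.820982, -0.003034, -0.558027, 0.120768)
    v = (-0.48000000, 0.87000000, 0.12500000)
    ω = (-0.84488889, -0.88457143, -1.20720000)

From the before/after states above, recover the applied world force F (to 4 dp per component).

F = (0.4000, -2.6000, 2.5000)

v₁ − v₀ = (0.02000000, -0.13000000, 0.12500000)
F = m·Δv/dt = (0.4000, -2.6000, 2.5000)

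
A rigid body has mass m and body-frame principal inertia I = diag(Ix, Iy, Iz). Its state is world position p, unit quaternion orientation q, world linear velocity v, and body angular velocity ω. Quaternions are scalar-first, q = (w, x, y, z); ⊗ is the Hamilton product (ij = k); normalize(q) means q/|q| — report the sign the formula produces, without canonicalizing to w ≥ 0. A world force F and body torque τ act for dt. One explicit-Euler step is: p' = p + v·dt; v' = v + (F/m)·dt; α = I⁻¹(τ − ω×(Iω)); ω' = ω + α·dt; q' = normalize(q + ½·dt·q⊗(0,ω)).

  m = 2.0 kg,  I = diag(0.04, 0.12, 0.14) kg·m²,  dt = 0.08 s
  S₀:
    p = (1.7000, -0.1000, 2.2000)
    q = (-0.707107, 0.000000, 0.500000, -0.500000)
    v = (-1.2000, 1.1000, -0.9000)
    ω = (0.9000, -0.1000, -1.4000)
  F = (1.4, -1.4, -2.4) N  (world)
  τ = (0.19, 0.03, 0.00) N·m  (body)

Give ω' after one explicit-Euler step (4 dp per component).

precession coupling ω×(Iω) = (0.0028, 0.1260, -0.0072)
(τ − ω×Iω)/I = (4.6800, -0.8000, 0.0514)
new body rate ω' = (1.2744, -0.1640, -1.3959)

ω' = (1.2744, -0.1640, -1.3959)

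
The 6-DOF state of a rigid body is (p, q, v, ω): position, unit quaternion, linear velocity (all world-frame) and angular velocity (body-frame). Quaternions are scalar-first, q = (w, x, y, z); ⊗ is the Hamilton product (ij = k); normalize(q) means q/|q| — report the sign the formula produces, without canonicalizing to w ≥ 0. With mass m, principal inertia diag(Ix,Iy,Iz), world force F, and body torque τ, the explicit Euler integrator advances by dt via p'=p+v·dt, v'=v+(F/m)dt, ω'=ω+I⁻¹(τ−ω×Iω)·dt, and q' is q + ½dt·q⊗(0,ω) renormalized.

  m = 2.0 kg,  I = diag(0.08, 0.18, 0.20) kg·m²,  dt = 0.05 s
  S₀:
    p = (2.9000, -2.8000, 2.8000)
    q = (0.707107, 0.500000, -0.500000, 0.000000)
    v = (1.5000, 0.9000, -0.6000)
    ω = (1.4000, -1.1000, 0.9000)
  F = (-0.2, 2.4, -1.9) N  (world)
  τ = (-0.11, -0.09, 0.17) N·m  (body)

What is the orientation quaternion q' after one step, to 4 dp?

2q̇ = q⊗(0,ω) = (-1.2500000, 0.5399498, -1.2278177, 0.7863963)
updated quaternion q' = (0.6750, 0.5129, -0.5300, 0.0196)

q' = (0.6750, 0.5129, -0.5300, 0.0196)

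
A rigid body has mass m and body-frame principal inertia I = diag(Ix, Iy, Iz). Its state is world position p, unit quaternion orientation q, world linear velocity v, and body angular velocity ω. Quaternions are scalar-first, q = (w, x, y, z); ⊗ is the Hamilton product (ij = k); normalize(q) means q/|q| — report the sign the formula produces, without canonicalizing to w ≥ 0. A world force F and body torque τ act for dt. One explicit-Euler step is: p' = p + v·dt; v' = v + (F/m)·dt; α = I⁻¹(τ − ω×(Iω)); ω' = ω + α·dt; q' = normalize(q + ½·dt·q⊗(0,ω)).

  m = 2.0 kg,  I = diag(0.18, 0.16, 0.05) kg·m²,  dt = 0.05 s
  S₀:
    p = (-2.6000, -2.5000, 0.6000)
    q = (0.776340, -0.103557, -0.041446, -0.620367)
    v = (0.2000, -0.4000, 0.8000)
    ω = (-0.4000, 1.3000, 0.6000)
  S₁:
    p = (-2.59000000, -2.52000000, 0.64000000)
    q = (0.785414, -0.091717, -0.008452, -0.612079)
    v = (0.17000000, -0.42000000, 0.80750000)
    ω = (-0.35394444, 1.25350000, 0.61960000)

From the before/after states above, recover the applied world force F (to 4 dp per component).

F = (-1.2000, -0.8000, 0.3000)

Δv = v₁−v₀ = (-0.03000000, -0.02000000, 0.00750000)
applied force F = (-1.2000, -0.8000, 0.3000)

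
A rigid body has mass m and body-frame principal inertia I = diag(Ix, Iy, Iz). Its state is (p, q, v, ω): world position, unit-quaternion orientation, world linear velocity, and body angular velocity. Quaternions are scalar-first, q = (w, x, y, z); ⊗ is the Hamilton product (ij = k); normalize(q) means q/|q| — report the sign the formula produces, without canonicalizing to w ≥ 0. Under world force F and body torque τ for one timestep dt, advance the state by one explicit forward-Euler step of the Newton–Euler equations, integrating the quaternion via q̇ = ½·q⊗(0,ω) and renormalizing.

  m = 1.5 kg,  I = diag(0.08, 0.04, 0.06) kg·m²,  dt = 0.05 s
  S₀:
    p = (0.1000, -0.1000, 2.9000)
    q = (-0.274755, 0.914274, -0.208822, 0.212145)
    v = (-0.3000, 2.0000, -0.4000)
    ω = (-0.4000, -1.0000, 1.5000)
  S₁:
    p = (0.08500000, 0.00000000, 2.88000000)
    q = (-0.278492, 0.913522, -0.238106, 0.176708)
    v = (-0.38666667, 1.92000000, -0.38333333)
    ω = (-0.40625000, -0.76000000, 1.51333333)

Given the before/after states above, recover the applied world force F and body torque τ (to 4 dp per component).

F = (-2.6000, -2.4000, 0.5000)
τ = (-0.0400, 0.1800, 0.0000)

Δv = v₁−v₀ = (-0.08666667, -0.08000000, 0.01666667)
applied force F = (-2.6000, -2.4000, 0.5000)
ω₁ − ω₀ = (-0.00625000, 0.24000000, 0.01333333)
ω₀×(Iω₀) = (-0.0300, -0.0120, -0.0160)
τ = I·(Δω/dt) + ω₀×(Iω₀) = (-0.0400, 0.1800, 0.0000)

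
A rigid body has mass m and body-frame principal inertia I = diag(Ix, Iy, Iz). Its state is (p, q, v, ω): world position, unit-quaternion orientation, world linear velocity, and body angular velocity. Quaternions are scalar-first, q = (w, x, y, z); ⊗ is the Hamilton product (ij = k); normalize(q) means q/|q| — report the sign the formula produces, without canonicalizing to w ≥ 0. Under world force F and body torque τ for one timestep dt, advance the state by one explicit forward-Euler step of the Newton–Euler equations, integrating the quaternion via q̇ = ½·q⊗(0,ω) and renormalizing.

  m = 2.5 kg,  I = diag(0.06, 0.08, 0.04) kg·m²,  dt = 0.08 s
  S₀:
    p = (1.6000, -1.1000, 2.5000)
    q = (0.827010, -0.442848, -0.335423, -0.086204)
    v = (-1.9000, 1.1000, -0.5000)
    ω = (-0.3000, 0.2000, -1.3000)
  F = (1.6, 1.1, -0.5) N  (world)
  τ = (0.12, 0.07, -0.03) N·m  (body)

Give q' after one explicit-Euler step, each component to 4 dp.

q' = (0.8187, -0.4340, -0.3503, -0.1366)

q⊗(0,ω) = (-0.1778350, 0.2051877, -0.3844392, -1.2643095)
q + ½dt·q⊗(0,ω), renormalized = (0.8187, -0.4340, -0.3503, -0.1366)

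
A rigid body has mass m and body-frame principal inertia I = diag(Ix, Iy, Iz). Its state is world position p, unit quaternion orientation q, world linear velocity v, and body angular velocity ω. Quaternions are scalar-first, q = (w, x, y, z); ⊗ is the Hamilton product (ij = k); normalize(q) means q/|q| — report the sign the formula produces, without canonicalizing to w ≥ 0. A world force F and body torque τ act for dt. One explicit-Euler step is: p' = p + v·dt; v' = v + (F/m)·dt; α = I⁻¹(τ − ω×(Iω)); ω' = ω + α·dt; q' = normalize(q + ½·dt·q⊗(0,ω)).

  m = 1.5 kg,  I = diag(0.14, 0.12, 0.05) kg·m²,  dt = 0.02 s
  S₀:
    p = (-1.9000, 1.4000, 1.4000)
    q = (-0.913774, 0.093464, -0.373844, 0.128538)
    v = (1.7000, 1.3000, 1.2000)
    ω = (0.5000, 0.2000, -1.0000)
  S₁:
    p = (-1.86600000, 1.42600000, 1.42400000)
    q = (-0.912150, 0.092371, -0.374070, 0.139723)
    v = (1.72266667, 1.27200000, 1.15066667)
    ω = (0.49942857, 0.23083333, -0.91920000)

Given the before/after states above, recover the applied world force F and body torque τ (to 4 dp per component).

velocity change Δv = (0.02266667, -0.02800000, -0.04933333)
applied force F = (1.7000, -2.1000, -3.7000)
rate change Δω = (-0.00057143, 0.03083333, 0.08080000)
gyro term ω₀×Iω₀ = (0.0140, -0.0450, -0.0020)
τ = I·(Δω/dt) + ω₀×(Iω₀) = (0.0100, 0.1400, 0.2000)

F = (1.7000, -2.1000, -3.7000)
τ = (0.0100, 0.1400, 0.2000)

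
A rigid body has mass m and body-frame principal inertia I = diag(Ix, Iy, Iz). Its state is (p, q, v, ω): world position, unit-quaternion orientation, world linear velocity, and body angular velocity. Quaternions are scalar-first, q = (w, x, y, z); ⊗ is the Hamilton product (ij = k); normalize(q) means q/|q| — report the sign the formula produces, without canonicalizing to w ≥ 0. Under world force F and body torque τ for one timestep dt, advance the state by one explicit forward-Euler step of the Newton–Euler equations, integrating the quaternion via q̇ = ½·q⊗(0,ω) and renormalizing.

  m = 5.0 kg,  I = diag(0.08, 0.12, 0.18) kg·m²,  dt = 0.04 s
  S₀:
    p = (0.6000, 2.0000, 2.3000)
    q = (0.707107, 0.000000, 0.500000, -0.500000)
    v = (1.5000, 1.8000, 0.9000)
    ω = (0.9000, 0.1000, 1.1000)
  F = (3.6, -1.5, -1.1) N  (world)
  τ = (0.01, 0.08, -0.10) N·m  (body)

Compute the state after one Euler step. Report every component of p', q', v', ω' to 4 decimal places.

α = I⁻¹(τ − ω×Iω) = (0.0425, 1.4917, -0.5756)
ω + α·dt = (0.9017, 0.1597, 1.0770)
q⊗(0,ω) = (0.5000000, 1.2363963, -0.3792893, 0.3278177)
q' = normalize(q + ½dt·q⊗(0,ω)) = (0.7168, 0.0247, 0.4922, -0.4932)
a = F/m = (0.7200, -0.3000, -0.2200)
p + v·dt = (0.6600, 2.0720, 2.3360)
new velocity v' = (1.5288, 1.7880, 0.8912)

p' = (0.6600, 2.0720, 2.3360)
q' = (0.7168, 0.0247, 0.4922, -0.4932)
v' = (1.5288, 1.7880, 0.8912)
ω' = (0.9017, 0.1597, 1.0770)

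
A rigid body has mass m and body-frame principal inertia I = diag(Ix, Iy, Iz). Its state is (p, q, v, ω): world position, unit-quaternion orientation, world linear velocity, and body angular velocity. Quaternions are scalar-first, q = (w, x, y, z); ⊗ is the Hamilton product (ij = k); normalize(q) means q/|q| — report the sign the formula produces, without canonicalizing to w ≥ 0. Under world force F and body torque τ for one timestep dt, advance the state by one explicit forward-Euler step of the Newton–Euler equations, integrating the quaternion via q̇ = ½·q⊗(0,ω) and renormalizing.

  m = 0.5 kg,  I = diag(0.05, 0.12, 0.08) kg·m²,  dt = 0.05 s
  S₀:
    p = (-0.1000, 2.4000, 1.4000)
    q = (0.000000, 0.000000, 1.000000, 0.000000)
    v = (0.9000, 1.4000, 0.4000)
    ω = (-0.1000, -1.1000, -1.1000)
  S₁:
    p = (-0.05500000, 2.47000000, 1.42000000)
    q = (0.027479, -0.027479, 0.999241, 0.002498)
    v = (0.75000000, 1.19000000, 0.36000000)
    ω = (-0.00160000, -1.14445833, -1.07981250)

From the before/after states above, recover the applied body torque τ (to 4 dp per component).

ω₁ − ω₀ = (0.09840000, -0.04445833, 0.02018750)
precession coupling = (-0.0484, -0.0033, 0.0077)
I·α + gyro = (0.0500, -0.1100, 0.0400)

τ = (0.0500, -0.1100, 0.0400)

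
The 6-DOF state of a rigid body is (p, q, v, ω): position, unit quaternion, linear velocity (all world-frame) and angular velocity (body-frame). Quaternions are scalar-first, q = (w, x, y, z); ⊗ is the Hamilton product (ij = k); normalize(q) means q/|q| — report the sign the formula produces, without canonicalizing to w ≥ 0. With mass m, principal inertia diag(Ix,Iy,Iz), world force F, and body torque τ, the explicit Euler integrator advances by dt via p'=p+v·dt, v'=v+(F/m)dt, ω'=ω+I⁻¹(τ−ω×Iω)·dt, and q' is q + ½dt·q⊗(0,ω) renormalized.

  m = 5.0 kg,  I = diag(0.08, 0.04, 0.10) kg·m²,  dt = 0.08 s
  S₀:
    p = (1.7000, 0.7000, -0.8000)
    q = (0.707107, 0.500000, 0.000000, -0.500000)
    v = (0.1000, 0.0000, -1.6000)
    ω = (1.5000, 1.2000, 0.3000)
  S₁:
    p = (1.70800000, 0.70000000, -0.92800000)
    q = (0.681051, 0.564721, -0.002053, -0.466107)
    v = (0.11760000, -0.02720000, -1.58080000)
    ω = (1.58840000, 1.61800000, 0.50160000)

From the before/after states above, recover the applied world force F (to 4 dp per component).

F = (1.1000, -1.7000, 1.2000)

velocity change Δv = (0.01760000, -0.02720000, 0.01920000)
F = m·Δv/dt = (1.1000, -1.7000, 1.2000)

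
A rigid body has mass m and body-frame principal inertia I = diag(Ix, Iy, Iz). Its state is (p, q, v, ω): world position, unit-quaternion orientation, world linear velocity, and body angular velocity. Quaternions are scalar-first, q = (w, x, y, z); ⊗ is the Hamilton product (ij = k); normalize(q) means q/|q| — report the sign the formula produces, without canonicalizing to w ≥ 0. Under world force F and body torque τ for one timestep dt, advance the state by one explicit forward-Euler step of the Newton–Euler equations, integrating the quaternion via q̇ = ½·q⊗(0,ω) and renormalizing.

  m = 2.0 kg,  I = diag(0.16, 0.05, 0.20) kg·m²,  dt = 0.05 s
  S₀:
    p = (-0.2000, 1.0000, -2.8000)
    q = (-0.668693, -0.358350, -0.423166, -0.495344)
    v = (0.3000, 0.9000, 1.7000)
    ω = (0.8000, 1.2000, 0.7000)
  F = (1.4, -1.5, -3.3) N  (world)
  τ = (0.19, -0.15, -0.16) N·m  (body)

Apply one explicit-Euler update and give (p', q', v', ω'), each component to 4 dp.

p' = (-0.1850, 1.0450, -2.7150)
q' = (-0.6396, -0.3640, -0.4465, -0.5089)
v' = (0.3350, 0.8625, 1.6175)
ω' = (0.8200, 1.0724, 0.6864)

precession coupling ω×(Iω) = (0.1260, -0.0224, -0.1056)
α = I⁻¹(τ − ω×Iω) = (0.4000, -2.5520, -0.2720)
new body rate ω' = (0.8200, 1.0724, 0.6864)
2q̇ = q⊗(0,ω) = (1.1412200, -0.2367578, -0.9478618, -0.5595723)
q + ½dt·q⊗(0,ω), renormalized = (-0.6396, -0.3640, -0.4465, -0.5089)
a = (0.7000, -0.7500, -1.6500)
p + v·dt = (-0.1850, 1.0450, -2.7150)
v + (F/m)dt = (0.3350, 0.8625, 1.6175)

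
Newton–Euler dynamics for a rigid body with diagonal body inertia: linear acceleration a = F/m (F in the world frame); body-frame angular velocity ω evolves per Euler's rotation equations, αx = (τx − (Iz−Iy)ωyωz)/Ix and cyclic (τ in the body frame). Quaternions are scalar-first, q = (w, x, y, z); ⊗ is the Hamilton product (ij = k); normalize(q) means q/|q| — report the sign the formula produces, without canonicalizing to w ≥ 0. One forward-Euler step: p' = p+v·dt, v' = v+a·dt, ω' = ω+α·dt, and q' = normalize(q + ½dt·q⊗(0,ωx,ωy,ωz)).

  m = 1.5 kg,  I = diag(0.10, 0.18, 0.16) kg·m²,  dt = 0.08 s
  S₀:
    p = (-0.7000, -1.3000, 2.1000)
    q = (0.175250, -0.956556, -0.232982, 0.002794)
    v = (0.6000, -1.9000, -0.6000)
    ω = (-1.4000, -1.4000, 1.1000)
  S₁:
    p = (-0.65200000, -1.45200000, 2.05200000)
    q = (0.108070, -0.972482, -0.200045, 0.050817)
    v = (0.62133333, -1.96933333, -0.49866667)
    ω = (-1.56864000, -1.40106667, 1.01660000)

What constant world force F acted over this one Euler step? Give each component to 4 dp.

velocity change Δv = (0.02133333, -0.06933333, 0.10133333)
F = m·Δv/dt = (0.4000, -1.3000, 1.9000)

F = (0.4000, -1.3000, 1.9000)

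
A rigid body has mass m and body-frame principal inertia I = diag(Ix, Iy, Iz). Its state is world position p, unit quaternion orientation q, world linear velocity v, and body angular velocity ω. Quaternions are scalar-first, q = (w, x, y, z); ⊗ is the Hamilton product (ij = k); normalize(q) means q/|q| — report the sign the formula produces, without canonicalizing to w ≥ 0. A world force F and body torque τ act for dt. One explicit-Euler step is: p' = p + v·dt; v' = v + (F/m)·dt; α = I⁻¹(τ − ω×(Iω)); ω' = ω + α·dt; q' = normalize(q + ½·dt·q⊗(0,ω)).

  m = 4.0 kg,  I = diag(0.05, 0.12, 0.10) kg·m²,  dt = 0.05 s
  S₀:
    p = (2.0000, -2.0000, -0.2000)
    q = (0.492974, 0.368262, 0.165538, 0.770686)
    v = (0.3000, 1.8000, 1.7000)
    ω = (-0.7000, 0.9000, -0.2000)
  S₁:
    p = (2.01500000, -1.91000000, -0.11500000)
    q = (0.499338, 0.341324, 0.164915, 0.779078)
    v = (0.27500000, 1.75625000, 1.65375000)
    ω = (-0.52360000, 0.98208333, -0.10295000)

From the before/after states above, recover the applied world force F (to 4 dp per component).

velocity change Δv = (-0.02500000, -0.04375000, -0.04625000)
F = m·Δv/dt = (-2.0000, -3.5000, -3.7000)

F = (-2.0000, -3.5000, -3.7000)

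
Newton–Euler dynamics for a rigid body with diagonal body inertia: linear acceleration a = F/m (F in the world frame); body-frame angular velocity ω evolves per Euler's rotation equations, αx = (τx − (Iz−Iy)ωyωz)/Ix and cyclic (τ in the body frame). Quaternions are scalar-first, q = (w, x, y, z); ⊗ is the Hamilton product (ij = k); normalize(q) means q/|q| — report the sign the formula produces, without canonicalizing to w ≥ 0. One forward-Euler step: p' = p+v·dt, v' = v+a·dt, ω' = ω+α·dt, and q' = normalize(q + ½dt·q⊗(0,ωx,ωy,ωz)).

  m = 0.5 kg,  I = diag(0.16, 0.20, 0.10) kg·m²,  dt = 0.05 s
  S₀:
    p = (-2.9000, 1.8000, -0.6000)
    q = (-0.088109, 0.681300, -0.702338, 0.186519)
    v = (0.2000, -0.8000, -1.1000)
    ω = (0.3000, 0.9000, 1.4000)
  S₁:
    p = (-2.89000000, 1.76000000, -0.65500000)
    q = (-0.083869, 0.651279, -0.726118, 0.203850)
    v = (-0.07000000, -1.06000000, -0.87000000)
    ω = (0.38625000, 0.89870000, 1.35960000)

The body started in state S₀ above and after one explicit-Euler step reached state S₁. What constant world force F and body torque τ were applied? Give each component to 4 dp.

Δv = v₁−v₀ = (-0.27000000, -0.26000000, 0.23000000)
m·(v₁−v₀)/dt = (-2.7000, -2.6000, 2.3000)
ω₁ − ω₀ = (0.08625000, -0.00130000, -0.04040000)
gyro term ω₀×Iω₀ = (-0.1260, 0.0252, 0.0108)
I·α + gyro = (0.1500, 0.0200, -0.0700)

F = (-2.7000, -2.6000, 2.3000)
τ = (0.1500, 0.0200, -0.0700)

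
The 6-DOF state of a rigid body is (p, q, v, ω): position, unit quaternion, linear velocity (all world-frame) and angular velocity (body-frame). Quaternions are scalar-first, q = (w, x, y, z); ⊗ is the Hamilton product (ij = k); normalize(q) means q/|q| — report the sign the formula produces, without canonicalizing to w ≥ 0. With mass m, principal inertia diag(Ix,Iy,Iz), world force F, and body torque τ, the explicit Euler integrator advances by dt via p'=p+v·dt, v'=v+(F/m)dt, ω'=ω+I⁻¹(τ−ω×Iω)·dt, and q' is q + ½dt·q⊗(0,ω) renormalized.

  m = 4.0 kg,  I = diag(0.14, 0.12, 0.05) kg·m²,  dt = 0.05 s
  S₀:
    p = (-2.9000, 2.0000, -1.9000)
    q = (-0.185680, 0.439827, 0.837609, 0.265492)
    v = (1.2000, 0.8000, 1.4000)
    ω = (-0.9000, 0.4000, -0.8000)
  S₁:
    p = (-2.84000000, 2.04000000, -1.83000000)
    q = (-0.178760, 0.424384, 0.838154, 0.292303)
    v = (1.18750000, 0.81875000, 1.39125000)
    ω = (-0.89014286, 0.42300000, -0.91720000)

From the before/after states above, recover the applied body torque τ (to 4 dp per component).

rate change Δω = (0.00985714, 0.02300000, -0.11720000)
gyro term ω₀×Iω₀ = (0.0224, 0.0648, 0.0072)
I·α + gyro = (0.0500, 0.1200, -0.1100)

τ = (0.0500, 0.1200, -0.1100)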